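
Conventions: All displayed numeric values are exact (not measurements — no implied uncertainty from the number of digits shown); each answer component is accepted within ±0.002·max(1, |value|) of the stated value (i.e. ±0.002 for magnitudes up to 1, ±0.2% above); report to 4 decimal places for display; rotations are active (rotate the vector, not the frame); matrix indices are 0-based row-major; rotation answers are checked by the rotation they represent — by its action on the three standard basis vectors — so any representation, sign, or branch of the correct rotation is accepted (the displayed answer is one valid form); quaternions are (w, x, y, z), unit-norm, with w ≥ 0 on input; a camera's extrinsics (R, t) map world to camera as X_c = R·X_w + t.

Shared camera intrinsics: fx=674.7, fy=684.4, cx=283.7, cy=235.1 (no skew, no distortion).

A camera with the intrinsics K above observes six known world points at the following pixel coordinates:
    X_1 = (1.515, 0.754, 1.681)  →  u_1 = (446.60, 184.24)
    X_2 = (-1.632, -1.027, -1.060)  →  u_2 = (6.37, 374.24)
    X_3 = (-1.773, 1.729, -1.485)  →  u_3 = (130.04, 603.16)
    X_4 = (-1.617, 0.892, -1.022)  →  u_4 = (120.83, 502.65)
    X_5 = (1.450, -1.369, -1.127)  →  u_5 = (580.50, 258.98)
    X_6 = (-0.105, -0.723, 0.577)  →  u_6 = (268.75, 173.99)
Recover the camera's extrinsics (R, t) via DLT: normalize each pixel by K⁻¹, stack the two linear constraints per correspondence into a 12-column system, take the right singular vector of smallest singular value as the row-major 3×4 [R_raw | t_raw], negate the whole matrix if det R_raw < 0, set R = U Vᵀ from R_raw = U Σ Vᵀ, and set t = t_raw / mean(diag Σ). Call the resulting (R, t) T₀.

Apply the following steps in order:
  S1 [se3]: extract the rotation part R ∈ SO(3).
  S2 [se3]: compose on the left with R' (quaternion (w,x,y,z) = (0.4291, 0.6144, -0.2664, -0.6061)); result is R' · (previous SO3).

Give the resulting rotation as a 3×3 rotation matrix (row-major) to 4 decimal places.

rotation (matrix) = ((0.1512, -0.5579, -0.8160), (-0.7490, -0.6034, 0.2737), (-0.6451, 0.5698, -0.5091))

source (pnp_recover): camera pose = R=[0.9865 0.1485 -0.0698; -0.1525 0.6725 -0.7243; -0.0606 0.7251 0.6860], t=(0.1401, 0.4400, 5.1402)
after S1 (rot_of_se3): [0.9865 0.1485 -0.0698; -0.1525 0.6725 -0.7243; -0.0606 0.7251 0.6860]
after S2 (compose_so3): [0.1512 -0.5579 -0.8160; -0.7490 -0.6034 0.2737; -0.6451 0.5698 -0.5091]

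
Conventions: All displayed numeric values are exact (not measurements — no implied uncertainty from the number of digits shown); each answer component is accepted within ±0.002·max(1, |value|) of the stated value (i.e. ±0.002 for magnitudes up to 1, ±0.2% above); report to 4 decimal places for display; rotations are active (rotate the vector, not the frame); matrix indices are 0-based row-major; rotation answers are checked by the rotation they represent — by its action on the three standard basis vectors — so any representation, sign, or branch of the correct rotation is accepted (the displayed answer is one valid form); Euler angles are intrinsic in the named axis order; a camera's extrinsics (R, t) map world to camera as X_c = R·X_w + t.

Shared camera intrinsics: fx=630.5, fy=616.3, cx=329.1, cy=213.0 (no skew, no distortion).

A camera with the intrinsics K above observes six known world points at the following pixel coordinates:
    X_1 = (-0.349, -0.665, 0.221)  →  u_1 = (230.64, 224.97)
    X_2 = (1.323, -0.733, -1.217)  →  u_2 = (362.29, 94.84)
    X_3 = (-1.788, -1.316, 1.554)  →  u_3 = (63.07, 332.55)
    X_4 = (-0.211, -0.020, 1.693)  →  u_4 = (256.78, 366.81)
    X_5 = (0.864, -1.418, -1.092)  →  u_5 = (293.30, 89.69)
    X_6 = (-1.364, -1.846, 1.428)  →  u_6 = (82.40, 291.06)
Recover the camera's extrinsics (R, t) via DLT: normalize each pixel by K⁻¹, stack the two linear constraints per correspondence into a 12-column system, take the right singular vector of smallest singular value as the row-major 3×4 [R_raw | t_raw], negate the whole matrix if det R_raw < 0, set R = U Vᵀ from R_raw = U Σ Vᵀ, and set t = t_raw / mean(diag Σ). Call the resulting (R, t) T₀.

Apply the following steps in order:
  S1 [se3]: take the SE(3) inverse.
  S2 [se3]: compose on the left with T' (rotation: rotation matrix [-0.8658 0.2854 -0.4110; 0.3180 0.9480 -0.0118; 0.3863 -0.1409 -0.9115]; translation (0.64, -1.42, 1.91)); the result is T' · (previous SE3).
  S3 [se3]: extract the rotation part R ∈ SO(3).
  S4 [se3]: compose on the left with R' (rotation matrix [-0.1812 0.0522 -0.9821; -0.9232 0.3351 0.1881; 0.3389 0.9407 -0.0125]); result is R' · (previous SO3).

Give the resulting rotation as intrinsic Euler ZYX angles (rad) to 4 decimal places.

rotation (euler_zyx) = (1.9096, -0.7643, 2.7878)

source (pnp_recover): camera pose = R=[0.7163 0.6715 -0.1897; -0.1145 0.3813 0.9173; 0.6883 -0.6353 0.3501], t=(-0.2999, 0.1400, 6.3892)
after S1 (invert_se3): R=[0.7163 -0.1145 0.6883; 0.6715 0.3813 -0.6353; -0.1897 0.9173 0.3501], t=(-4.1670, 4.2073, -2.4220)
after S2 (compose_se3): R=[-0.3506 -0.1691 -0.9212; 0.8666 0.3143 -0.3875; 0.3550 -0.9342 0.0363], t=(6.4439, 1.2718, 1.9152)
after S3 (rot_of_se3): [-0.3506 -0.1691 -0.9212; 0.8666 0.3143 -0.3875; 0.3550 -0.9342 0.0363]
after S4 (compose_so3): [-0.2399 0.9644 0.1110; 0.6808 0.0857 0.7274; 0.6920 0.2501 -0.6772]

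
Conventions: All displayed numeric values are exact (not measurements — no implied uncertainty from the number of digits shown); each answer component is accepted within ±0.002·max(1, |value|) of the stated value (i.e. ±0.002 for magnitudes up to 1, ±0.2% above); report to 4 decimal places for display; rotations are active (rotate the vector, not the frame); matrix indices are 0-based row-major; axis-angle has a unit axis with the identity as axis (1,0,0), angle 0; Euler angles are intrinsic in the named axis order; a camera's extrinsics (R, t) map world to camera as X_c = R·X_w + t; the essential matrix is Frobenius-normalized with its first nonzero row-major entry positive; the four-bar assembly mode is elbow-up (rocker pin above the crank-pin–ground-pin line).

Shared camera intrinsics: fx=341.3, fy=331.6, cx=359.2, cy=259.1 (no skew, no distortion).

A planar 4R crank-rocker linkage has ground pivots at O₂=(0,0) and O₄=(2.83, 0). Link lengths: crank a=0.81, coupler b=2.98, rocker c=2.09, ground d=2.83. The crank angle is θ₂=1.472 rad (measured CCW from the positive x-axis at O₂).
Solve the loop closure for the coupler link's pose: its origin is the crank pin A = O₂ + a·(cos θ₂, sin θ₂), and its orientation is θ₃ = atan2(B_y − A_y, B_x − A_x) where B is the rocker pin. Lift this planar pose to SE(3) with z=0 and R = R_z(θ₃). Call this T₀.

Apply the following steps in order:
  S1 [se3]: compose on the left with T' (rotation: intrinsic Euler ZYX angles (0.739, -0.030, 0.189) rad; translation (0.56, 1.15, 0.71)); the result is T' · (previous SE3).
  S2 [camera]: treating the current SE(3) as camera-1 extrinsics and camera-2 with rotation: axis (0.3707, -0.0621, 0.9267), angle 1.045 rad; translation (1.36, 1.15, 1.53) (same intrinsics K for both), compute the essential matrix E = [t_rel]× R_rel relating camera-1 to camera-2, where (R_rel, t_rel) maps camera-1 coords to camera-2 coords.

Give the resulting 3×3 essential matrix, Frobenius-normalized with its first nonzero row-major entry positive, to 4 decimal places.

source (fourbar_fk): coupler pose = R=[0.9026 -0.4306 0.0000; 0.4306 0.9026 0.0000; 0.0000 0.0000 1.0000], t=(0.0799, 0.8061, 0.0000)
after S1 (compose_se3): R=[0.3802 -0.9190 0.1048; 0.9186 0.3619 -0.1587; 0.1079 0.1566 0.9818], t=(0.0824, 1.7859, 0.8638)
after S2 (essential): [0.0776 -0.3068 -0.2220; 0.3155 -0.0402 -0.5683; 0.1509 0.6285 -0.0922]

matrix = [0.0776 -0.3068 -0.2220; 0.3155 -0.0402 -0.5683; 0.1509 0.6285 -0.0922]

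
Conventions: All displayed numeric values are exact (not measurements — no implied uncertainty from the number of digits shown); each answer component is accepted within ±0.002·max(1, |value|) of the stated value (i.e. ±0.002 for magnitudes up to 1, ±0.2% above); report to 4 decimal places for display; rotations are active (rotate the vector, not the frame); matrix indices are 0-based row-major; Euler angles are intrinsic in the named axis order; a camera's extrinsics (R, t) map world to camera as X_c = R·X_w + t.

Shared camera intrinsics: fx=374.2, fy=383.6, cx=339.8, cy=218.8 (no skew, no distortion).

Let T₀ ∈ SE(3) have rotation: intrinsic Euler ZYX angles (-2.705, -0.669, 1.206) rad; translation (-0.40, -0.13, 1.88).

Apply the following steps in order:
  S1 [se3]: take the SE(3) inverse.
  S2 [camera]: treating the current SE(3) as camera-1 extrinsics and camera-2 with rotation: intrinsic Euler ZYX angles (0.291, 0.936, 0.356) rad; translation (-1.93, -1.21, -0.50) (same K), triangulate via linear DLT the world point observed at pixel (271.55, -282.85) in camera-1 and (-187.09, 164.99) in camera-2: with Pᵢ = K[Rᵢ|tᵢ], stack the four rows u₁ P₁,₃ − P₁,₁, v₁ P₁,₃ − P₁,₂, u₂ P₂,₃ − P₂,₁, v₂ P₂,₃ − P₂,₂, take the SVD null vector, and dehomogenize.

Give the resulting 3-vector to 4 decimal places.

after S1 (invert_se3): R=[-0.7109 -0.3317 0.6202; 0.6759 -0.0783 0.7328; -0.1945 0.9401 0.2799], t=(-1.4934, -1.1175, -0.4817)
after S2 (triangulate): (-1.7149, 1.3987, 0.7829)

result = (-1.7149, 1.3987, 0.7829)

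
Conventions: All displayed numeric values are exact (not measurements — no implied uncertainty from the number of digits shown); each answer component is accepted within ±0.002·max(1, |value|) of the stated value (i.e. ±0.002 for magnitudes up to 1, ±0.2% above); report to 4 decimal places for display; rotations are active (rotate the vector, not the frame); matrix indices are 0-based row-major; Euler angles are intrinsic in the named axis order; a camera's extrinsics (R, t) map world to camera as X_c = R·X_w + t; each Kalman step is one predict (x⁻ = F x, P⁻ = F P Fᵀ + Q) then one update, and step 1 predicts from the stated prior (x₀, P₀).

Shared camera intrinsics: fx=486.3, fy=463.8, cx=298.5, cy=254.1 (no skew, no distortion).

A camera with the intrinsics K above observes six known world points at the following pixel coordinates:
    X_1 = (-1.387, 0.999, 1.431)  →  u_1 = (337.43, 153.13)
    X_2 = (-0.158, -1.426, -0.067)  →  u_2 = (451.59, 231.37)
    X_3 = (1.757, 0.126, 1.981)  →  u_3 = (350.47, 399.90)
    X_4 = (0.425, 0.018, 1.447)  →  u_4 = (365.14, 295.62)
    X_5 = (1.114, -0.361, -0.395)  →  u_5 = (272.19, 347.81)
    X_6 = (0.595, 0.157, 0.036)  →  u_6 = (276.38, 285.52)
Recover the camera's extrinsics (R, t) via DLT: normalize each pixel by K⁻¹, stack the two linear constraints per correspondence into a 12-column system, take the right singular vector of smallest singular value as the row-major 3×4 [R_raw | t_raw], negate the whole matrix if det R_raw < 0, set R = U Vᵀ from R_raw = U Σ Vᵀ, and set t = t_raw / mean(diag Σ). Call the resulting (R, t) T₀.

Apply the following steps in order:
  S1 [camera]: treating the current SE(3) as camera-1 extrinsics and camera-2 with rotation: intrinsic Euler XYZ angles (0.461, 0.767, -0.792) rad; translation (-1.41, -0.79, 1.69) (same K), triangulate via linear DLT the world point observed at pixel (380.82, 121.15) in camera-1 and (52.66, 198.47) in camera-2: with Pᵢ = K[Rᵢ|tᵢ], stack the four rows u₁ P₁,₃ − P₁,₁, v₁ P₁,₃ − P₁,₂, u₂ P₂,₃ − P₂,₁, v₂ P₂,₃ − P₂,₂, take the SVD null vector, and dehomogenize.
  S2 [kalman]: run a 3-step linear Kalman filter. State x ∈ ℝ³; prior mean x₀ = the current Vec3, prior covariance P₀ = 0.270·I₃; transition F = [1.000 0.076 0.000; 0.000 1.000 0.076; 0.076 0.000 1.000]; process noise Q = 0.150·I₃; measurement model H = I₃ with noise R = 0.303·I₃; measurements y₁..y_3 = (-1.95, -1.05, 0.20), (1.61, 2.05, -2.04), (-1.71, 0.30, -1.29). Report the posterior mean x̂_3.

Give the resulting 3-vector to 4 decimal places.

source (pnp_recover): camera pose = R=[-0.2728 -0.7604 0.5893; 0.9584 -0.1614 0.2355; -0.0839 0.6291 0.7728], t=(0.0500, -0.2400, 4.5501)
after S1 (triangulate): (-1.4951, 0.0002, 0.7279)
after S2 (kf_track): (-0.8607, 0.4898, -1.1133)

result = (-0.8607, 0.4898, -1.1133)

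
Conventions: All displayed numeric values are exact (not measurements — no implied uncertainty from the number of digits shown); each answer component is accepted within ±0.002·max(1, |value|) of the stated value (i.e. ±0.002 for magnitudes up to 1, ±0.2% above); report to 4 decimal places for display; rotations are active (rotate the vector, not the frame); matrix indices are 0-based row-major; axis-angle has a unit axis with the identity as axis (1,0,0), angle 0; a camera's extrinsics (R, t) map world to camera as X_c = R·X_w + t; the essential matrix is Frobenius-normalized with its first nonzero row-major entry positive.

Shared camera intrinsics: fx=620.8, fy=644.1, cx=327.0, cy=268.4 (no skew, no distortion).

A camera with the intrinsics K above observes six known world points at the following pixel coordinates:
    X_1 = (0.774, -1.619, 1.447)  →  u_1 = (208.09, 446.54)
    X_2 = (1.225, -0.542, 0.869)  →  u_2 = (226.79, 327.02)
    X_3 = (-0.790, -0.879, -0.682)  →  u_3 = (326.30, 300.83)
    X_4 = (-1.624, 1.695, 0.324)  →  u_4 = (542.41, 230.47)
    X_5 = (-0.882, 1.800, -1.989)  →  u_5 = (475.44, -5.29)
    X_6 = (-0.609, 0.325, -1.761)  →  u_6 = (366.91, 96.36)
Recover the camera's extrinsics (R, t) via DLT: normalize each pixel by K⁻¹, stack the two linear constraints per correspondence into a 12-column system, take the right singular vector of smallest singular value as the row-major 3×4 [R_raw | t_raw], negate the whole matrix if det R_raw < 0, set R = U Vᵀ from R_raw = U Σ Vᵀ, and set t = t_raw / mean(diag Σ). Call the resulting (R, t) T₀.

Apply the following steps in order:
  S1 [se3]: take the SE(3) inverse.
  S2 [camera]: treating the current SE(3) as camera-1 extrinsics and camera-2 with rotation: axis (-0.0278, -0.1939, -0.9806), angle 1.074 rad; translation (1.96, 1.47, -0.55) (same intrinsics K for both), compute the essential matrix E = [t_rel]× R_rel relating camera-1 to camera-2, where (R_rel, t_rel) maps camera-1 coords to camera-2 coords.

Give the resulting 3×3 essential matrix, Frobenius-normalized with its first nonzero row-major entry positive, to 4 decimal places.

source (pnp_recover): camera pose = R=[-0.8094 0.5582 0.1825; -0.2622 -0.6216 0.7382; 0.5255 0.5496 0.6494], t=(-0.0300, 0.0000, 6.3100)
after S1 (invert_se3): R=[-0.8094 -0.2622 0.5255; 0.5582 -0.6216 0.5496; 0.1825 0.7382 0.6494], t=(-3.3404, -3.4511, -4.0925)
after S2 (essential): [0.3175 -0.6221 -0.0024; 0.4881 0.2969 -0.3239; -0.2518 -0.0141 0.1315]

matrix = [0.3175 -0.6221 -0.0024; 0.4881 0.2969 -0.3239; -0.2518 -0.0141 0.1315]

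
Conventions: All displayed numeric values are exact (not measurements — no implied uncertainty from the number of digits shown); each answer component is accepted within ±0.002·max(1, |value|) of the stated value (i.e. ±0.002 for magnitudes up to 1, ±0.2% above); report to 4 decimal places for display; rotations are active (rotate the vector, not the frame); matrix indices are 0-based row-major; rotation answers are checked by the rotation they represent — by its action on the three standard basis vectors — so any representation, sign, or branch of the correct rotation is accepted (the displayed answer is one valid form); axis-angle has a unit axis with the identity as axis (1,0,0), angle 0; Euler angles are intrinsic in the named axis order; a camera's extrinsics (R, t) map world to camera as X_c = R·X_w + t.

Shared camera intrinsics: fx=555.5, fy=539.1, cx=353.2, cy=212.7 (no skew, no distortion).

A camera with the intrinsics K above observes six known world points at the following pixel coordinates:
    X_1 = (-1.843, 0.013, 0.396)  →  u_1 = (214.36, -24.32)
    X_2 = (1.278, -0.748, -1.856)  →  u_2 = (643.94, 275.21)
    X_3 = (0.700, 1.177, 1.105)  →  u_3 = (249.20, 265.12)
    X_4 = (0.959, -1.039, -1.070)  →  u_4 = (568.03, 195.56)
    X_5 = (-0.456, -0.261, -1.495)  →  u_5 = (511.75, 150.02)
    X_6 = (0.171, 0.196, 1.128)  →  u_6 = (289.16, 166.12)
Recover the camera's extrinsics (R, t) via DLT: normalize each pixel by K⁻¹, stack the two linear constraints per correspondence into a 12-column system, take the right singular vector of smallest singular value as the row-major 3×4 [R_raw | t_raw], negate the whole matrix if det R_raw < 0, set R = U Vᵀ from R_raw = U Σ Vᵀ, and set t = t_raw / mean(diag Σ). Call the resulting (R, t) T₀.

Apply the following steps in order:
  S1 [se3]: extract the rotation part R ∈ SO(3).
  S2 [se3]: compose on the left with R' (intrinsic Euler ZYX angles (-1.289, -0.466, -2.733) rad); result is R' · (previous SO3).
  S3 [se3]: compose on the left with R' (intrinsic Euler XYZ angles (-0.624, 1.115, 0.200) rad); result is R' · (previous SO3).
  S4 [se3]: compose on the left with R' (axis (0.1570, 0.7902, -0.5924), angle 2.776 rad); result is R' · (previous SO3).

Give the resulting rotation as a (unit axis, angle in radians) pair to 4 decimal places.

source (pnp_recover): camera pose = R=[0.4350 -0.6711 -0.6003; 0.6467 0.6968 -0.3103; 0.6266 -0.2532 0.7371], t=(0.0900, -0.3800, 4.6998)
after S1 (rot_of_se3): [0.4350 -0.6711 -0.6003; 0.6467 0.6968 -0.3103; 0.6266 -0.2532 0.7371]
after S2 (compose_so3): [-0.1189 -0.8720 0.4748; -0.8282 0.3509 0.4371; -0.5477 -0.3413 -0.7639]
after S3 (compose_so3): [-0.4707 -0.7133 -0.5193; -0.8439 0.5357 0.0291; 0.2574 0.4520 -0.8541]
after S4 (compose_so3): [0.0624 0.9205 0.3857; -0.4916 -0.3080 0.8145; 0.8686 -0.2404 0.4334]

rotation (axis_angle) = ((-0.5772, -0.2642, -0.7727), 1.9890)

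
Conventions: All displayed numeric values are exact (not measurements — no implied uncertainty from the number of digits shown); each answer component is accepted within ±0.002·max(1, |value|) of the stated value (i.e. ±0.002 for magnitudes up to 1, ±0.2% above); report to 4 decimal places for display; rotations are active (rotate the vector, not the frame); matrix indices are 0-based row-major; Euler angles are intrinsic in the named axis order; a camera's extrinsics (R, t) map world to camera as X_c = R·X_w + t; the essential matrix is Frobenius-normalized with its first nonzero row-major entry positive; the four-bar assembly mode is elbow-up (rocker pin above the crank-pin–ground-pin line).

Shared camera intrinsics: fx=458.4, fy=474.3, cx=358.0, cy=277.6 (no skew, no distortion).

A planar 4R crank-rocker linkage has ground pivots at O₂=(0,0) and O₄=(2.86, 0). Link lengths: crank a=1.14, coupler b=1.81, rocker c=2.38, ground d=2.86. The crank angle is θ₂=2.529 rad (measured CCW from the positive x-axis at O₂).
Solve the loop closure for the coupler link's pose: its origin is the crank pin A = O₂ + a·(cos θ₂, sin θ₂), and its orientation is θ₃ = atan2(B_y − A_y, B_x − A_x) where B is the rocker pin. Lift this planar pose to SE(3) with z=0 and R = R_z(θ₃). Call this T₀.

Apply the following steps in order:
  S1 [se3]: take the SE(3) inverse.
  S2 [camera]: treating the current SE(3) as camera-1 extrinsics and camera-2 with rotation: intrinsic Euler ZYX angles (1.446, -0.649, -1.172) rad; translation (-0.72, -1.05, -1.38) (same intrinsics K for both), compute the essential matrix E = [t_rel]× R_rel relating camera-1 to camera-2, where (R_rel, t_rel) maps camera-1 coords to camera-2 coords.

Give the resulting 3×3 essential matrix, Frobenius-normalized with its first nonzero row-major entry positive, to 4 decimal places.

matrix = [0.4172 0.4881 -0.1705; 0.0865 -0.0222 0.6184; -0.2251 -0.1925 -0.2837]

source (fourbar_fk): coupler pose = R=[0.9558 -0.2939 0.0000; 0.2939 0.9558 0.0000; 0.0000 0.0000 1.0000], t=(-0.9327, 0.6555, 0.0000)
after S1 (invert_se3): R=[0.9558 0.2939 0.0000; -0.2939 0.9558 0.0000; 0.0000 0.0000 1.0000], t=(0.6989, -0.9006, 0.0000)
after S2 (essential): [0.4172 0.4881 -0.1705; 0.0865 -0.0222 0.6184; -0.2251 -0.1925 -0.2837]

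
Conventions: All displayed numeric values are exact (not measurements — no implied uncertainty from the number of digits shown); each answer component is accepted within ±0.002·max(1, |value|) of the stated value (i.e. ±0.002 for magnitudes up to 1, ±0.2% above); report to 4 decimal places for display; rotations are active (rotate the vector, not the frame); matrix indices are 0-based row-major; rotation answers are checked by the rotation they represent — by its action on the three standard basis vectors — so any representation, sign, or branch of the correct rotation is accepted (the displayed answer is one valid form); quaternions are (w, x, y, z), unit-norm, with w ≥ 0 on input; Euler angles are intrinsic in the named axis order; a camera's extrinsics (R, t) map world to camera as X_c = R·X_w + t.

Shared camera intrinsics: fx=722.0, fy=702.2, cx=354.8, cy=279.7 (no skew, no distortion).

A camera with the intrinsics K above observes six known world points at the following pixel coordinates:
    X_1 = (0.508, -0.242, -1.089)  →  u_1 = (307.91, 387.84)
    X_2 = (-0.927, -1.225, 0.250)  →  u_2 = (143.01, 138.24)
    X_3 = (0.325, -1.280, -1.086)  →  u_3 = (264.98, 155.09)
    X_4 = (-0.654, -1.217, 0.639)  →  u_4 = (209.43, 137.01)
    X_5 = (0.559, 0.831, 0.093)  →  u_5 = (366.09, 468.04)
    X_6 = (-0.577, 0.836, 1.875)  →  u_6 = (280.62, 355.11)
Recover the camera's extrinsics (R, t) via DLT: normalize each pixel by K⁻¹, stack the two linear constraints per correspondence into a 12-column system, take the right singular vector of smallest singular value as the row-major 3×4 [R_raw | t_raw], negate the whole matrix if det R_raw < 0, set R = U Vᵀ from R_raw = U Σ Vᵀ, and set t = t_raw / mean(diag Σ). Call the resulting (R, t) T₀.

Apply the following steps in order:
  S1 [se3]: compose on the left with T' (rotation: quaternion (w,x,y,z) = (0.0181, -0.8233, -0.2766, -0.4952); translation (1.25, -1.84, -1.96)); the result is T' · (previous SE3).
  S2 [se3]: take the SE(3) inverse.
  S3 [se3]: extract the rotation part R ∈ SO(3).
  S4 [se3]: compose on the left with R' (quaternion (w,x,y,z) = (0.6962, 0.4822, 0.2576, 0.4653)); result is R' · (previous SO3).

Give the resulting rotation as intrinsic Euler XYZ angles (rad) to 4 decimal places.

source (pnp_recover): camera pose = R=[0.9778 -0.0174 0.2090; 0.0716 0.9643 -0.2550; -0.1971 0.2643 0.9441], t=(-0.4800, 0.4100, 4.3799)
after S1 (compose_se3): R=[0.2237 0.6632 0.7142; 0.3073 -0.7434 0.5940; 0.9249 0.0866 -0.3701], t=(4.8010, -1.0665, -4.4848)
after S2 (invert_se3): R=[0.2237 0.3073 0.9249; 0.6632 -0.7434 0.0866; 0.7142 0.5940 -0.3701], t=(3.4021, -3.5882, -4.4554)
after S3 (rot_of_se3): [0.2237 0.3073 0.9249; 0.6632 -0.7434 0.0866; 0.7142 0.5940 -0.3701]
after S4 (compose_so3): [0.4089 0.9100 0.0683; -0.0402 -0.0568 0.9976; 0.9117 -0.4106 0.0133]

rotation (euler_xyz) = (-1.5574, 0.0683, -1.1485)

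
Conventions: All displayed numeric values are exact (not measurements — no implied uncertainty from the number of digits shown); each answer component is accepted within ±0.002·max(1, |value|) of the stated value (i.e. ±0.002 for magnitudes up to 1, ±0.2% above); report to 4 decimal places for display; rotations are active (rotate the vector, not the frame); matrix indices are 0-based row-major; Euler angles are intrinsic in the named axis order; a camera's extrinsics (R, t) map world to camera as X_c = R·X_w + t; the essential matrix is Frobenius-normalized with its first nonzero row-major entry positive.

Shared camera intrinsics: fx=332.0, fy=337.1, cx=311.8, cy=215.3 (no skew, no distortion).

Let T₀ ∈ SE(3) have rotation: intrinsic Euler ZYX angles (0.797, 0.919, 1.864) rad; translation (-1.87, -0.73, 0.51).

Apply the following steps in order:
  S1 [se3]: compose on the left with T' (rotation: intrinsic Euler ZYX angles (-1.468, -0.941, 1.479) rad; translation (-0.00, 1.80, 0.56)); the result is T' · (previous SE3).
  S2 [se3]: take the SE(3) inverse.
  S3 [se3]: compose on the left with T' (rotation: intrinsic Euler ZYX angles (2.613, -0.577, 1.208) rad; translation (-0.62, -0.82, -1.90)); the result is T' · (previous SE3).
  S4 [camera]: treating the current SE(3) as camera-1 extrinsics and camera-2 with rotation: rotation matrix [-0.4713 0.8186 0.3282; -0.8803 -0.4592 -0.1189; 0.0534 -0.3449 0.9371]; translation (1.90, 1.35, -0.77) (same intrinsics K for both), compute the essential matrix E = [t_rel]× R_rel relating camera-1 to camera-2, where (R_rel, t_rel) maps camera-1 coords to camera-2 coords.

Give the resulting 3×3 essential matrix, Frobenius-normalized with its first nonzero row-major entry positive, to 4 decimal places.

after S1 (compose_se3): R=[0.8229 -0.5321 0.1995; 0.1257 -0.1720 -0.9770; 0.5542 0.8291 -0.0746], t=(-0.6283, 2.2898, -1.3518)
after S2 (invert_se3): R=[0.8229 0.1257 0.5542; -0.5321 -0.1720 0.8291; 0.1995 -0.9770 -0.0746], t=(0.9784, 1.1802, 2.2617)
after S3 (compose_se3): R=[-0.6072 -0.7599 -0.2320; 0.7893 -0.5433 -0.2861; 0.0913 -0.3568 0.9297], t=(0.4250, 0.5334, 0.2312)
after S4 (essential): [0.2154 -0.1065 0.2740; 0.0884 0.2352 -0.5985; 0.6677 0.0062 -0.0080]

matrix = [0.2154 -0.1065 0.2740; 0.0884 0.2352 -0.5985; 0.6677 0.0062 -0.0080]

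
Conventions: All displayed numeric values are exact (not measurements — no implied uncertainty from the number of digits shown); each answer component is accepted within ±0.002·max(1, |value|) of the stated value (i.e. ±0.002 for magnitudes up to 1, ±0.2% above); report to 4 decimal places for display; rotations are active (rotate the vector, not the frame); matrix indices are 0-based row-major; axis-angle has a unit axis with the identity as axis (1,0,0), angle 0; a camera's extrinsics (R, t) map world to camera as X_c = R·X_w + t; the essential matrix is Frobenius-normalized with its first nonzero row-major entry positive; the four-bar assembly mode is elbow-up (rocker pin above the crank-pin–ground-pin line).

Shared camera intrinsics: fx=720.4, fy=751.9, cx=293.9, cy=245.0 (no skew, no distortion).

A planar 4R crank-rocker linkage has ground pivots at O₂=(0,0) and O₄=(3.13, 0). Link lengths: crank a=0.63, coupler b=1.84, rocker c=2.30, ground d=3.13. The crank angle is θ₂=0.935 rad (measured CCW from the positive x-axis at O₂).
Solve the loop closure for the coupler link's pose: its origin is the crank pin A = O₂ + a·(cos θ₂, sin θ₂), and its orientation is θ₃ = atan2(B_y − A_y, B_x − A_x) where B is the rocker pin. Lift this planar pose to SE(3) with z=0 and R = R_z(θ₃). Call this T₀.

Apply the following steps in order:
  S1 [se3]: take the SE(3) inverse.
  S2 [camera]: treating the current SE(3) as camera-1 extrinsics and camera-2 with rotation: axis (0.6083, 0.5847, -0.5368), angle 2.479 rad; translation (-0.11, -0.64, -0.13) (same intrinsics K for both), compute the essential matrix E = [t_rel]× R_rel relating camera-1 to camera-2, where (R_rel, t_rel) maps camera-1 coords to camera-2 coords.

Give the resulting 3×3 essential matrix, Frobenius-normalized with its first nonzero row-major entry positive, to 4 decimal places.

matrix = [0.4291 -0.4055 -0.2903; -0.0548 -0.4873 0.1718; 0.3051 0.2856 -0.3499]

source (fourbar_fk): coupler pose = R=[0.7150 -0.6991 0.0000; 0.6991 0.7150 0.0000; 0.0000 0.0000 1.0000], t=(0.3741, 0.5069, 0.0000)
after S1 (invert_se3): R=[0.7150 0.6991 0.0000; -0.6991 0.7150 0.0000; 0.0000 0.0000 1.0000], t=(-0.6219, -0.1009, 0.0000)
after S2 (essential): [0.4291 -0.4055 -0.2903; -0.0548 -0.4873 0.1718; 0.3051 0.2856 -0.3499]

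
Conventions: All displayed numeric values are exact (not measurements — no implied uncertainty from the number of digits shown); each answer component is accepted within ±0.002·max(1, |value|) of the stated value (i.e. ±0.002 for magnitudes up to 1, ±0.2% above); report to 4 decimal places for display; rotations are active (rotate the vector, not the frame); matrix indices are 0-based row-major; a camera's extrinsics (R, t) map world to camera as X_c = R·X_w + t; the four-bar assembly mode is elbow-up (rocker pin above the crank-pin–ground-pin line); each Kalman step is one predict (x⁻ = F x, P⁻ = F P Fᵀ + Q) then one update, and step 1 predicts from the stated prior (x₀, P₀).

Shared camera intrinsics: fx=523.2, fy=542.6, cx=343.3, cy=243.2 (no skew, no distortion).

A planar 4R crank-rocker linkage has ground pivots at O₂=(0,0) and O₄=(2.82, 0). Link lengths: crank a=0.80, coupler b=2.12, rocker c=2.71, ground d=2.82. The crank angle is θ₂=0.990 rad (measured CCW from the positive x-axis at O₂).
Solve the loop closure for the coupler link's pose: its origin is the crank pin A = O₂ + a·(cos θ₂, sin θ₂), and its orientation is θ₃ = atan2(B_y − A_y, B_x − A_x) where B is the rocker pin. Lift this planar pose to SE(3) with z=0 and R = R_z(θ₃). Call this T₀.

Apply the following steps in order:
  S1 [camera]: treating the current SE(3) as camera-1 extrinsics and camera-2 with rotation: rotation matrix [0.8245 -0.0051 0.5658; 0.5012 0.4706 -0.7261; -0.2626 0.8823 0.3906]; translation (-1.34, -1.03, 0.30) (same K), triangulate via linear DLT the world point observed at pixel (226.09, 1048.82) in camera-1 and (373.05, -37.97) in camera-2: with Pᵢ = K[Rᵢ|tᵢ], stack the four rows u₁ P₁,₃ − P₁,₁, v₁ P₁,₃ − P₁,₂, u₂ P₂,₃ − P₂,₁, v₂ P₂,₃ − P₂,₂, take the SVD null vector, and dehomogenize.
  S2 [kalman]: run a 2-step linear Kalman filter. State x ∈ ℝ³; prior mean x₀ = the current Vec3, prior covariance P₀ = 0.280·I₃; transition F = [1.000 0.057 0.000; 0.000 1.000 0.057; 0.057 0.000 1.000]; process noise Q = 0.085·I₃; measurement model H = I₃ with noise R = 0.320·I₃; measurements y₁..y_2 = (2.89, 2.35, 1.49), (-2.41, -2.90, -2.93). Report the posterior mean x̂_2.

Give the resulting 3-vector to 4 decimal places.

result = (-0.0416, -0.2510, -0.5178)

source (fourbar_fk): coupler pose = R=[0.5569 -0.8306 0.0000; 0.8306 0.5569 0.0000; 0.0000 0.0000 1.0000], t=(0.4390, 0.6688, 0.0000)
after S1 (triangulate): (0.7853, 1.4408, 1.4302)
after S2 (kf_track): (-0.0416, -0.2510, -0.5178)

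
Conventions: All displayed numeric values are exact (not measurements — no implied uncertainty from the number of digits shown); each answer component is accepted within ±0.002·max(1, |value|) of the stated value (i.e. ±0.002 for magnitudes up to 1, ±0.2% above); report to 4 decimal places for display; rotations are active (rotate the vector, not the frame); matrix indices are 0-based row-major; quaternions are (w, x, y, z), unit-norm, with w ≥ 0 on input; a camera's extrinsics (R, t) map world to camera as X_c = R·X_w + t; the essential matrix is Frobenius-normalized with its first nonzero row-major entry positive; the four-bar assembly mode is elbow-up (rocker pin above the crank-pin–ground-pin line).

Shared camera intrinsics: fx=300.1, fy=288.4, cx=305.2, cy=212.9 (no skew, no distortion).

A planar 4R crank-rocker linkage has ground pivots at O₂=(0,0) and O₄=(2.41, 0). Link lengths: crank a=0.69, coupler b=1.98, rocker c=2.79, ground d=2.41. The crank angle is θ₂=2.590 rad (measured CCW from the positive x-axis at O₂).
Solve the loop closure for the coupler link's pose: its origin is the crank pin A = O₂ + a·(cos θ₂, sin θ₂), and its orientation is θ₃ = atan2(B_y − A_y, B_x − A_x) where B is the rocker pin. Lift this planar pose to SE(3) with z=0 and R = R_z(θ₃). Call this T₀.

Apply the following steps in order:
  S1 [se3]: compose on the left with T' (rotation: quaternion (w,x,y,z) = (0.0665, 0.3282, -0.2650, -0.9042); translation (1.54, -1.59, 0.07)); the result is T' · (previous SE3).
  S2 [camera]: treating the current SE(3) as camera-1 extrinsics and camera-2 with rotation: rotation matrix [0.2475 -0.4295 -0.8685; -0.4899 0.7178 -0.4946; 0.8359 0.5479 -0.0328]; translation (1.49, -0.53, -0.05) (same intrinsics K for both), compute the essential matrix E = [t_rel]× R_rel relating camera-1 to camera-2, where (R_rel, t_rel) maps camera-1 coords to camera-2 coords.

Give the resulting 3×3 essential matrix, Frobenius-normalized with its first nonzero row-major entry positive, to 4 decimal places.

source (fourbar_fk): coupler pose = R=[0.5438 -0.8392 0.0000; 0.8392 0.5438 0.0000; 0.0000 0.0000 1.0000], t=(-0.5877, 0.3616, 0.0000)
after S1 (compose_se3): R=[-0.4669 0.6218 -0.6288; -0.8739 -0.2156 0.4356; 0.1353 0.7529 0.6441], t=(1.9764, -1.7247, 0.5872)
after S2 (essential): [0.4099 0.5022 -0.2179; -0.0601 0.3556 0.2485; 0.2680 -0.2683 -0.4435]

matrix = [0.4099 0.5022 -0.2179; -0.0601 0.3556 0.2485; 0.2680 -0.2683 -0.4435]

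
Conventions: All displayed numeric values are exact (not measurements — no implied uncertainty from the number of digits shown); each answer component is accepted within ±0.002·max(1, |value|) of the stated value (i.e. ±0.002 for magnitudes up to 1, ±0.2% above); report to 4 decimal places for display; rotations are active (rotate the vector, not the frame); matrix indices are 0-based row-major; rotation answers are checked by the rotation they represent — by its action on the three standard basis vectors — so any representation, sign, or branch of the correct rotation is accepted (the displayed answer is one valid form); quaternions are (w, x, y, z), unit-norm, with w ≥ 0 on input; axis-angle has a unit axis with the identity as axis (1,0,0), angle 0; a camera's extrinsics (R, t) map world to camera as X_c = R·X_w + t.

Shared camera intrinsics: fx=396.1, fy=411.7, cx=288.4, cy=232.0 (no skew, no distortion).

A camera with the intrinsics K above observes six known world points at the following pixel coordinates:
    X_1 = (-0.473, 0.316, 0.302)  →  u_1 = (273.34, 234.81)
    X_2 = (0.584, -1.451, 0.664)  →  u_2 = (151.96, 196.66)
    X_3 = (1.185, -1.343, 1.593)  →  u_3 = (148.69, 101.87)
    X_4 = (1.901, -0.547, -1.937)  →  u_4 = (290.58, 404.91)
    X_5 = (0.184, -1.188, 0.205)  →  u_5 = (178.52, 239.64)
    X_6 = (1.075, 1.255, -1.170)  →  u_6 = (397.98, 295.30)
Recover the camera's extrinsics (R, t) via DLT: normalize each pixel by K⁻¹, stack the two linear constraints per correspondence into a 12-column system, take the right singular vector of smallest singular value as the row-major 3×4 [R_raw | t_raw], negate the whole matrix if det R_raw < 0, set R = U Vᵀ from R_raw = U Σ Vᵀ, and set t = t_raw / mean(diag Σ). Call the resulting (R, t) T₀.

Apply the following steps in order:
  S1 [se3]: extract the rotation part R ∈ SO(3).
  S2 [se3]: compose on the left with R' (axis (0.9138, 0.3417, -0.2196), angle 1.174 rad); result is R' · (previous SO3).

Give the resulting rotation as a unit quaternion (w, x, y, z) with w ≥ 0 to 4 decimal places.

rotation (quat) = (0.1119, 0.6642, 0.5636, -0.4781)

source (pnp_recover): camera pose = R=[0.2434 0.9439 -0.2231; -0.3490 -0.1293 -0.9281; -0.9050 0.3038 0.2980], t=(-0.3600, 0.2000, 5.8102)
after S1 (rot_of_se3): [0.2434 0.9439 -0.2231; -0.3490 -0.1293 -0.9281; -0.9050 0.3038 0.2980]
after S2 (compose_so3): [-0.0926 0.8557 -0.5090; 0.6418 -0.3396 -0.6876; -0.7613 -0.3904 -0.5178]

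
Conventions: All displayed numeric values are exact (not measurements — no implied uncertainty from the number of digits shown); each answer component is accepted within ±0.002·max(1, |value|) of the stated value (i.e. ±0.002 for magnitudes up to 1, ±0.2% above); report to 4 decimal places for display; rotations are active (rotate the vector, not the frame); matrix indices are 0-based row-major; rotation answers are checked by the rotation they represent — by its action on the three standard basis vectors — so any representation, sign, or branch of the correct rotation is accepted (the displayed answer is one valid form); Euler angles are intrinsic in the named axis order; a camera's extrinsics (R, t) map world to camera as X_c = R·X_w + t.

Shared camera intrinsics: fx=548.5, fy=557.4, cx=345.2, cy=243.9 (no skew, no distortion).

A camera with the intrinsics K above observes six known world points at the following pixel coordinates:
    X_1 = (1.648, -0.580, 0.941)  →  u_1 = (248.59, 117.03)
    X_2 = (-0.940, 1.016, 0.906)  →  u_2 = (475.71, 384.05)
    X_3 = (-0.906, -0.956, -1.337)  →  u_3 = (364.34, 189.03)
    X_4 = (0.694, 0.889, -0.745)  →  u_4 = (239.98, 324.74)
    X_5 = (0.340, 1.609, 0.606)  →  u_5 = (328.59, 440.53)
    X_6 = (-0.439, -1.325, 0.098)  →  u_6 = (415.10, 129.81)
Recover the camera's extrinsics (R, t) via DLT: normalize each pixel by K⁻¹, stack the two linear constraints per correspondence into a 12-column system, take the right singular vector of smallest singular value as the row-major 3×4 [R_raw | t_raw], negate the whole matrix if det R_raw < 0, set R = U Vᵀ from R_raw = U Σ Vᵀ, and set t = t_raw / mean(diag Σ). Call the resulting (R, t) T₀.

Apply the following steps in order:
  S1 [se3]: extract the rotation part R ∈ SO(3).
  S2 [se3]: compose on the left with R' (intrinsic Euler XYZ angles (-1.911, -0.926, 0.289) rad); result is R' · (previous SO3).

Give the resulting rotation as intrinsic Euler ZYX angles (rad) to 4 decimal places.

rotation (euler_zyx) = (-1.5786, -0.7810, -1.7408)

source (pnp_recover): camera pose = R=[-0.8176 -0.1679 0.5507; -0.2021 0.9794 -0.0014; -0.5391 -0.1124 -0.8347], t=(0.0800, 0.0600, 5.3097)
after S1 (rot_of_se3): [-0.8176 -0.1679 0.5507; -0.2021 0.9794 -0.0014; -0.5391 -0.1124 -0.8347]
after S2 (compose_so3): [-0.0055 -0.1746 0.9846; -0.7102 -0.6925 -0.1268; 0.7040 -0.6999 -0.1202]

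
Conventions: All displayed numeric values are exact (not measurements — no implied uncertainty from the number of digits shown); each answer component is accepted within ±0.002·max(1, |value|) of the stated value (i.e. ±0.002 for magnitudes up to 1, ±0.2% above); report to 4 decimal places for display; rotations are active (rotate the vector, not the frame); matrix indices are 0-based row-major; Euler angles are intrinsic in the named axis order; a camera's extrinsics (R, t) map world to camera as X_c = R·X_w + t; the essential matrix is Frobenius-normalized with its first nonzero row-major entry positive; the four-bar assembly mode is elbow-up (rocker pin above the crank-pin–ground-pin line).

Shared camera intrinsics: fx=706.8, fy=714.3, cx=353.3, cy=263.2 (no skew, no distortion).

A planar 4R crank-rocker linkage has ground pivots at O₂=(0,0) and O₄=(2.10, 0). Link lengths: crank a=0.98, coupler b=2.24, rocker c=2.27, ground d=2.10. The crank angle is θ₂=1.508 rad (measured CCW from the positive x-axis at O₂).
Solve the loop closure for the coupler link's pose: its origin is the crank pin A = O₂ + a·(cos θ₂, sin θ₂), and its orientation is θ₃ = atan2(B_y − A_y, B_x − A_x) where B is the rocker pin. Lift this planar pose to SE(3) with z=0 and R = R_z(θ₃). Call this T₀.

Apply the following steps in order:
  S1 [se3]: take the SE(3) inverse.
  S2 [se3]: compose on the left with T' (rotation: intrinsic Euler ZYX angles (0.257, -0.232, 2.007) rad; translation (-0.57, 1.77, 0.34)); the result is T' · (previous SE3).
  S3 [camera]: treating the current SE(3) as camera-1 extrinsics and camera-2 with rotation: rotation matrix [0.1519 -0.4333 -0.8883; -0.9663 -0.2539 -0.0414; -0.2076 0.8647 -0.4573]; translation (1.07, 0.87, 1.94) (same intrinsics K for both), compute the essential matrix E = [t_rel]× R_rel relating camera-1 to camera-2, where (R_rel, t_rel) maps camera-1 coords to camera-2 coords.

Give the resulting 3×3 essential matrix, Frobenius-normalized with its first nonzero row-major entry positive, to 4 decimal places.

matrix = [0.5824 0.2328 0.0992; -0.1977 0.5977 0.2763; 0.3488 -0.0431 -0.0242]

source (fourbar_fk): coupler pose = R=[0.8197 -0.5727 0.0000; 0.5727 0.8197 0.0000; 0.0000 0.0000 1.0000], t=(0.0615, 0.9781, 0.0000)
after S1 (invert_se3): R=[0.8197 0.5727 0.0000; -0.5727 0.8197 0.0000; 0.0000 0.0000 1.0000], t=(-0.6106, -0.7665, 0.0000)
after S2 (compose_se3): R=[0.8255 0.4619 0.3243; 0.4671 -0.2367 -0.8519; -0.3167 0.8548 -0.4112], t=(-1.0725, 1.9728, -0.4765)
after S3 (essential): [0.5824 0.2328 0.0992; -0.1977 0.5977 0.2763; 0.3488 -0.0431 -0.0242]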